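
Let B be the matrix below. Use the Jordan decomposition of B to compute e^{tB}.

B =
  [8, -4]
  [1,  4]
e^{tB} =
  [2*t*exp(6*t) + exp(6*t), -4*t*exp(6*t)]
  [t*exp(6*t), -2*t*exp(6*t) + exp(6*t)]

Strategy: write B = P · J · P⁻¹ where J is a Jordan canonical form, so e^{tB} = P · e^{tJ} · P⁻¹, and e^{tJ} can be computed block-by-block.

B has Jordan form
J =
  [6, 1]
  [0, 6]
(up to reordering of blocks).

Per-block formulas:
  For a 2×2 Jordan block J_2(6): exp(t · J_2(6)) = e^(6t)·(I + t·N), where N is the 2×2 nilpotent shift.

After assembling e^{tJ} and conjugating by P, we get:

e^{tB} =
  [2*t*exp(6*t) + exp(6*t), -4*t*exp(6*t)]
  [t*exp(6*t), -2*t*exp(6*t) + exp(6*t)]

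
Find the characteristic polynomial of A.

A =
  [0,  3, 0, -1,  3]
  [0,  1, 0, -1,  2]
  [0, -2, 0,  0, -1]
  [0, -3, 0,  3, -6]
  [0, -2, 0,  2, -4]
x^5

Expanding det(x·I − A) (e.g. by cofactor expansion or by noting that A is similar to its Jordan form J, which has the same characteristic polynomial as A) gives
  χ_A(x) = x^5
which factors as x^5. The eigenvalues (with algebraic multiplicities) are λ = 0 with multiplicity 5.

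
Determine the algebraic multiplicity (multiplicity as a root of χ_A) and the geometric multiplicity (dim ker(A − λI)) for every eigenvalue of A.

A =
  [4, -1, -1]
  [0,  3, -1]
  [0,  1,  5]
λ = 4: alg = 3, geom = 2

Step 1 — factor the characteristic polynomial to read off the algebraic multiplicities:
  χ_A(x) = (x - 4)^3

Step 2 — compute geometric multiplicities via the rank-nullity identity g(λ) = n − rank(A − λI):
  rank(A − (4)·I) = 1, so dim ker(A − (4)·I) = n − 1 = 2

Summary:
  λ = 4: algebraic multiplicity = 3, geometric multiplicity = 2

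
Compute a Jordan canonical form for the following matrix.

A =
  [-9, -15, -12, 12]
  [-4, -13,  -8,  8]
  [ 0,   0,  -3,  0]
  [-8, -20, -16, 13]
J_2(-3) ⊕ J_1(-3) ⊕ J_1(-3)

The characteristic polynomial is
  det(x·I − A) = x^4 + 12*x^3 + 54*x^2 + 108*x + 81 = (x + 3)^4

Eigenvalues and multiplicities (the geometric multiplicity of λ is n − rank(A − λI), which equals the number of Jordan blocks for λ):
  λ = -3: algebraic multiplicity = 4, geometric multiplicity = 3

Determining the block sizes for each eigenvalue:
  λ = -3: 3 blocks summing to 4 forces exactly one block of size 2 and the rest size 1 → block sizes [2, 1, 1]

Assembling the blocks gives a Jordan form
J =
  [-3,  1,  0,  0]
  [ 0, -3,  0,  0]
  [ 0,  0, -3,  0]
  [ 0,  0,  0, -3]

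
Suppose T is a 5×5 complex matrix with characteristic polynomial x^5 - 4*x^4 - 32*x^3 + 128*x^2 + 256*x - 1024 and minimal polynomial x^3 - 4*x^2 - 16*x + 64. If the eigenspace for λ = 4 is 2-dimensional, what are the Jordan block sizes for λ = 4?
Block sizes for λ = 4: [2, 1]

Step 1 — from the characteristic polynomial, algebraic multiplicity of λ = 4 is 3. From dim ker(T − (4)·I) = 2, there are exactly 2 Jordan blocks for λ = 4.
Step 2 — from the minimal polynomial, the factor (x − 4)^2 tells us the largest block for λ = 4 has size 2.
Step 3 — with total size 3, 2 blocks, and largest block 2, the block sizes (in nonincreasing order) are [2, 1].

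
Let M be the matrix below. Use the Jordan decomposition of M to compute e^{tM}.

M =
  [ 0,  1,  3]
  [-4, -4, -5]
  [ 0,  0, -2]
e^{tM} =
  [2*t*exp(-2*t) + exp(-2*t), t*exp(-2*t), t^2*exp(-2*t)/2 + 3*t*exp(-2*t)]
  [-4*t*exp(-2*t), -2*t*exp(-2*t) + exp(-2*t), -t^2*exp(-2*t) - 5*t*exp(-2*t)]
  [0, 0, exp(-2*t)]

Strategy: write M = P · J · P⁻¹ where J is a Jordan canonical form, so e^{tM} = P · e^{tJ} · P⁻¹, and e^{tJ} can be computed block-by-block.

M has Jordan form
J =
  [-2,  1,  0]
  [ 0, -2,  1]
  [ 0,  0, -2]
(up to reordering of blocks).

Per-block formulas:
  For a 3×3 Jordan block J_3(-2): exp(t · J_3(-2)) = e^(-2t)·(I + t·N + (t^2/2)·N^2), where N is the 3×3 nilpotent shift.

After assembling e^{tJ} and conjugating by P, we get:

e^{tM} =
  [2*t*exp(-2*t) + exp(-2*t), t*exp(-2*t), t^2*exp(-2*t)/2 + 3*t*exp(-2*t)]
  [-4*t*exp(-2*t), -2*t*exp(-2*t) + exp(-2*t), -t^2*exp(-2*t) - 5*t*exp(-2*t)]
  [0, 0, exp(-2*t)]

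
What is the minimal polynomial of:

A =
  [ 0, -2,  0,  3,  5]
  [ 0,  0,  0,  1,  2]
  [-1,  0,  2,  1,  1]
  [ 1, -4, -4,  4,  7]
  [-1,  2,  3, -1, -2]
x^4 - 3*x^3 + 3*x^2 - x

The characteristic polynomial is χ_A(x) = x*(x - 1)^4, so the eigenvalues are known. The minimal polynomial is
  m_A(x) = Π_λ (x − λ)^{k_λ}
where k_λ is the size of the *largest* Jordan block for λ (equivalently, the smallest k with (A − λI)^k v = 0 for every generalised eigenvector v of λ).

  λ = 0: largest Jordan block has size 1, contributing (x − 0)
  λ = 1: largest Jordan block has size 3, contributing (x − 1)^3

So m_A(x) = x*(x - 1)^3 = x^4 - 3*x^3 + 3*x^2 - x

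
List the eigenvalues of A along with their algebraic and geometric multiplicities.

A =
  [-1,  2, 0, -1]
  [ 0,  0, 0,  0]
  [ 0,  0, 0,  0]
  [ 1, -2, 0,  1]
λ = 0: alg = 4, geom = 3

Step 1 — factor the characteristic polynomial to read off the algebraic multiplicities:
  χ_A(x) = x^4

Step 2 — compute geometric multiplicities via the rank-nullity identity g(λ) = n − rank(A − λI):
  rank(A − (0)·I) = 1, so dim ker(A − (0)·I) = n − 1 = 3

Summary:
  λ = 0: algebraic multiplicity = 4, geometric multiplicity = 3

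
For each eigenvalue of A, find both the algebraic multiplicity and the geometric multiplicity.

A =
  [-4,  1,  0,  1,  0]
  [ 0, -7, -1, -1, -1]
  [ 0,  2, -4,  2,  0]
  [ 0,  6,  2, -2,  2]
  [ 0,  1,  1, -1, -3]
λ = -4: alg = 5, geom = 3

Step 1 — factor the characteristic polynomial to read off the algebraic multiplicities:
  χ_A(x) = (x + 4)^5

Step 2 — compute geometric multiplicities via the rank-nullity identity g(λ) = n − rank(A − λI):
  rank(A − (-4)·I) = 2, so dim ker(A − (-4)·I) = n − 2 = 3

Summary:
  λ = -4: algebraic multiplicity = 5, geometric multiplicity = 3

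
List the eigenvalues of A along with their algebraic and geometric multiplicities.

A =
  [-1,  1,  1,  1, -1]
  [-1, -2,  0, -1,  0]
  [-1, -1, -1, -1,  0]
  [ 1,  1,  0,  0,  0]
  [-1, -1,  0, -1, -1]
λ = -1: alg = 5, geom = 3

Step 1 — factor the characteristic polynomial to read off the algebraic multiplicities:
  χ_A(x) = (x + 1)^5

Step 2 — compute geometric multiplicities via the rank-nullity identity g(λ) = n − rank(A − λI):
  rank(A − (-1)·I) = 2, so dim ker(A − (-1)·I) = n − 2 = 3

Summary:
  λ = -1: algebraic multiplicity = 5, geometric multiplicity = 3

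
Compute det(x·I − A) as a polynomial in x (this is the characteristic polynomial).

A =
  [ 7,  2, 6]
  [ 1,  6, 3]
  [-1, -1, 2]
x^3 - 15*x^2 + 75*x - 125

Expanding det(x·I − A) (e.g. by cofactor expansion or by noting that A is similar to its Jordan form J, which has the same characteristic polynomial as A) gives
  χ_A(x) = x^3 - 15*x^2 + 75*x - 125
which factors as (x - 5)^3. The eigenvalues (with algebraic multiplicities) are λ = 5 with multiplicity 3.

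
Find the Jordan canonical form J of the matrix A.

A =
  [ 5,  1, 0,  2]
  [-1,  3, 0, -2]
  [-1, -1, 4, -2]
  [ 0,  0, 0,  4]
J_2(4) ⊕ J_1(4) ⊕ J_1(4)

The characteristic polynomial is
  det(x·I − A) = x^4 - 16*x^3 + 96*x^2 - 256*x + 256 = (x - 4)^4

Eigenvalues and multiplicities (the geometric multiplicity of λ is n − rank(A − λI), which equals the number of Jordan blocks for λ):
  λ = 4: algebraic multiplicity = 4, geometric multiplicity = 3

Determining the block sizes for each eigenvalue:
  λ = 4: 3 blocks summing to 4 forces exactly one block of size 2 and the rest size 1 → block sizes [2, 1, 1]

Assembling the blocks gives a Jordan form
J =
  [4, 1, 0, 0]
  [0, 4, 0, 0]
  [0, 0, 4, 0]
  [0, 0, 0, 4]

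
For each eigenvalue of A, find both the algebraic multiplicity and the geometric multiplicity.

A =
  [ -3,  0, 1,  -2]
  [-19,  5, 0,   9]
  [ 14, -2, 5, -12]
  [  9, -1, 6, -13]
λ = -5: alg = 2, geom = 1; λ = 2: alg = 2, geom = 1

Step 1 — factor the characteristic polynomial to read off the algebraic multiplicities:
  χ_A(x) = (x - 2)^2*(x + 5)^2

Step 2 — compute geometric multiplicities via the rank-nullity identity g(λ) = n − rank(A − λI):
  rank(A − (-5)·I) = 3, so dim ker(A − (-5)·I) = n − 3 = 1
  rank(A − (2)·I) = 3, so dim ker(A − (2)·I) = n − 3 = 1

Summary:
  λ = -5: algebraic multiplicity = 2, geometric multiplicity = 1
  λ = 2: algebraic multiplicity = 2, geometric multiplicity = 1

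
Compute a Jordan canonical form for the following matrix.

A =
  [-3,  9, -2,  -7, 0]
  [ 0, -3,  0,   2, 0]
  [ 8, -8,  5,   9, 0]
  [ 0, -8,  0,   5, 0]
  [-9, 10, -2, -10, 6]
J_2(1) ⊕ J_2(1) ⊕ J_1(6)

The characteristic polynomial is
  det(x·I − A) = x^5 - 10*x^4 + 30*x^3 - 40*x^2 + 25*x - 6 = (x - 6)*(x - 1)^4

Eigenvalues and multiplicities (the geometric multiplicity of λ is n − rank(A − λI), which equals the number of Jordan blocks for λ):
  λ = 1: algebraic multiplicity = 4, geometric multiplicity = 2
  λ = 6: algebraic multiplicity = 1, geometric multiplicity = 1

Determining the block sizes for each eigenvalue:
  λ = 1: with am = 4 and gm = 2, the partition is not yet determined (e.g. several partitions of 4 into 2 parts exist). Let N = A − (1)·I. Computing rank(N^1) = 3, rank(N^2) = 1; the number of blocks of size ≥ j is rank(N^{j−1}) − rank(N^j), giving [2, 2]. So we have 2 block(s) of size 2 → block sizes [2, 2]
  λ = 6: one block (gm = 1), so the single block has size am = 1 → block sizes [1]

Assembling the blocks gives a Jordan form
J =
  [1, 1, 0, 0, 0]
  [0, 1, 0, 0, 0]
  [0, 0, 1, 1, 0]
  [0, 0, 0, 1, 0]
  [0, 0, 0, 0, 6]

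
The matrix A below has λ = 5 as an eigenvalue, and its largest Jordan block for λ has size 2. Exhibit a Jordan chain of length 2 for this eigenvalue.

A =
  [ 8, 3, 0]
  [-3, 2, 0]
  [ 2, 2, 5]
A Jordan chain for λ = 5 of length 2:
v_1 = (3, -3, 2)ᵀ
v_2 = (1, 0, 0)ᵀ

Let N = A − (5)·I. We want v_2 with N^2 v_2 = 0 but N^1 v_2 ≠ 0; then v_{j-1} := N · v_j for j = 2, …, 2.

Pick v_2 = (1, 0, 0)ᵀ.
Then v_1 = N · v_2 = (3, -3, 2)ᵀ.

Sanity check: (A − (5)·I) v_1 = (0, 0, 0)ᵀ = 0. ✓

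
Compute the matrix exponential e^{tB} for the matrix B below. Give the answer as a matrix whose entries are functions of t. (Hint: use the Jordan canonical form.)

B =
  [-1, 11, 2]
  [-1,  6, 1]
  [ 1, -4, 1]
e^{tB} =
  [-3*t*exp(2*t) + exp(2*t), 3*t^2*exp(2*t)/2 + 11*t*exp(2*t), 3*t^2*exp(2*t)/2 + 2*t*exp(2*t)]
  [-t*exp(2*t), t^2*exp(2*t)/2 + 4*t*exp(2*t) + exp(2*t), t^2*exp(2*t)/2 + t*exp(2*t)]
  [t*exp(2*t), -t^2*exp(2*t)/2 - 4*t*exp(2*t), -t^2*exp(2*t)/2 - t*exp(2*t) + exp(2*t)]

Strategy: write B = P · J · P⁻¹ where J is a Jordan canonical form, so e^{tB} = P · e^{tJ} · P⁻¹, and e^{tJ} can be computed block-by-block.

B has Jordan form
J =
  [2, 1, 0]
  [0, 2, 1]
  [0, 0, 2]
(up to reordering of blocks).

Per-block formulas:
  For a 3×3 Jordan block J_3(2): exp(t · J_3(2)) = e^(2t)·(I + t·N + (t^2/2)·N^2), where N is the 3×3 nilpotent shift.

After assembling e^{tJ} and conjugating by P, we get:

e^{tB} =
  [-3*t*exp(2*t) + exp(2*t), 3*t^2*exp(2*t)/2 + 11*t*exp(2*t), 3*t^2*exp(2*t)/2 + 2*t*exp(2*t)]
  [-t*exp(2*t), t^2*exp(2*t)/2 + 4*t*exp(2*t) + exp(2*t), t^2*exp(2*t)/2 + t*exp(2*t)]
  [t*exp(2*t), -t^2*exp(2*t)/2 - 4*t*exp(2*t), -t^2*exp(2*t)/2 - t*exp(2*t) + exp(2*t)]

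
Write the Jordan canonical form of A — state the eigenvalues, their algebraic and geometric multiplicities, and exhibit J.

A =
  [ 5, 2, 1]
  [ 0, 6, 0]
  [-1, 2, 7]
J_2(6) ⊕ J_1(6)

The characteristic polynomial is
  det(x·I − A) = x^3 - 18*x^2 + 108*x - 216 = (x - 6)^3

Eigenvalues and multiplicities (the geometric multiplicity of λ is n − rank(A − λI), which equals the number of Jordan blocks for λ):
  λ = 6: algebraic multiplicity = 3, geometric multiplicity = 2

Determining the block sizes for each eigenvalue:
  λ = 6: 2 blocks summing to 3 forces exactly one block of size 2 and the rest size 1 → block sizes [2, 1]

Assembling the blocks gives a Jordan form
J =
  [6, 1, 0]
  [0, 6, 0]
  [0, 0, 6]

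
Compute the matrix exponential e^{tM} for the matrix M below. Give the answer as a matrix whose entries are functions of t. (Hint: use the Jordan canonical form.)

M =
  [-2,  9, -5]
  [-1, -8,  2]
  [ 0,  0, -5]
e^{tM} =
  [3*t*exp(-5*t) + exp(-5*t), 9*t*exp(-5*t), 3*t^2*exp(-5*t)/2 - 5*t*exp(-5*t)]
  [-t*exp(-5*t), -3*t*exp(-5*t) + exp(-5*t), -t^2*exp(-5*t)/2 + 2*t*exp(-5*t)]
  [0, 0, exp(-5*t)]

Strategy: write M = P · J · P⁻¹ where J is a Jordan canonical form, so e^{tM} = P · e^{tJ} · P⁻¹, and e^{tJ} can be computed block-by-block.

M has Jordan form
J =
  [-5,  1,  0]
  [ 0, -5,  1]
  [ 0,  0, -5]
(up to reordering of blocks).

Per-block formulas:
  For a 3×3 Jordan block J_3(-5): exp(t · J_3(-5)) = e^(-5t)·(I + t·N + (t^2/2)·N^2), where N is the 3×3 nilpotent shift.

After assembling e^{tJ} and conjugating by P, we get:

e^{tM} =
  [3*t*exp(-5*t) + exp(-5*t), 9*t*exp(-5*t), 3*t^2*exp(-5*t)/2 - 5*t*exp(-5*t)]
  [-t*exp(-5*t), -3*t*exp(-5*t) + exp(-5*t), -t^2*exp(-5*t)/2 + 2*t*exp(-5*t)]
  [0, 0, exp(-5*t)]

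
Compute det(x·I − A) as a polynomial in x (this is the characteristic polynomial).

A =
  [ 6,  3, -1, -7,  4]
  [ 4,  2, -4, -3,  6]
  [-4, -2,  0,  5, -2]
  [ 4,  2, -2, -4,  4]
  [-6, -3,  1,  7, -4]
x^5

Expanding det(x·I − A) (e.g. by cofactor expansion or by noting that A is similar to its Jordan form J, which has the same characteristic polynomial as A) gives
  χ_A(x) = x^5
which factors as x^5. The eigenvalues (with algebraic multiplicities) are λ = 0 with multiplicity 5.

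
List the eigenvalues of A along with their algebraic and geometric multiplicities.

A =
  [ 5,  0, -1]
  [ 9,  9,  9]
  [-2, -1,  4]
λ = 6: alg = 3, geom = 1

Step 1 — factor the characteristic polynomial to read off the algebraic multiplicities:
  χ_A(x) = (x - 6)^3

Step 2 — compute geometric multiplicities via the rank-nullity identity g(λ) = n − rank(A − λI):
  rank(A − (6)·I) = 2, so dim ker(A − (6)·I) = n − 2 = 1

Summary:
  λ = 6: algebraic multiplicity = 3, geometric multiplicity = 1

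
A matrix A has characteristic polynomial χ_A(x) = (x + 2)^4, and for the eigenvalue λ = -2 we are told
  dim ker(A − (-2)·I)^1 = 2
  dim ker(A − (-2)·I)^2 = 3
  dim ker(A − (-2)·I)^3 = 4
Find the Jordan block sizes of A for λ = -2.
Block sizes for λ = -2: [3, 1]

From the dimensions of kernels of powers, the number of Jordan blocks of size at least j is d_j − d_{j−1} where d_j = dim ker(N^j) (with d_0 = 0). Computing the differences gives [2, 1, 1].
The number of blocks of size exactly k is (#blocks of size ≥ k) − (#blocks of size ≥ k + 1), so the partition is: 1 block(s) of size 1, 1 block(s) of size 3.
In nonincreasing order the block sizes are [3, 1].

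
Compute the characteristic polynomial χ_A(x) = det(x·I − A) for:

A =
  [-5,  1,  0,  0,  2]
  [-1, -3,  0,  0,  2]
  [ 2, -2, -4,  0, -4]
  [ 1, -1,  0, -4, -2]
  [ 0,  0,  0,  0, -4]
x^5 + 20*x^4 + 160*x^3 + 640*x^2 + 1280*x + 1024

Expanding det(x·I − A) (e.g. by cofactor expansion or by noting that A is similar to its Jordan form J, which has the same characteristic polynomial as A) gives
  χ_A(x) = x^5 + 20*x^4 + 160*x^3 + 640*x^2 + 1280*x + 1024
which factors as (x + 4)^5. The eigenvalues (with algebraic multiplicities) are λ = -4 with multiplicity 5.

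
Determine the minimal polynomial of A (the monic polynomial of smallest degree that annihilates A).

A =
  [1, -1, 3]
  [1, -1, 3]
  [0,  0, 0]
x^2

The characteristic polynomial is χ_A(x) = x^3, so the eigenvalues are known. The minimal polynomial is
  m_A(x) = Π_λ (x − λ)^{k_λ}
where k_λ is the size of the *largest* Jordan block for λ (equivalently, the smallest k with (A − λI)^k v = 0 for every generalised eigenvector v of λ).

  λ = 0: largest Jordan block has size 2, contributing (x − 0)^2

So m_A(x) = x^2 = x^2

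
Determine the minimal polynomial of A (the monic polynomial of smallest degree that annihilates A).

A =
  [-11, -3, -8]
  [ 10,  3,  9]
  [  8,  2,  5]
x^3 + 3*x^2 + 3*x + 1

The characteristic polynomial is χ_A(x) = (x + 1)^3, so the eigenvalues are known. The minimal polynomial is
  m_A(x) = Π_λ (x − λ)^{k_λ}
where k_λ is the size of the *largest* Jordan block for λ (equivalently, the smallest k with (A − λI)^k v = 0 for every generalised eigenvector v of λ).

  λ = -1: largest Jordan block has size 3, contributing (x + 1)^3

So m_A(x) = (x + 1)^3 = x^3 + 3*x^2 + 3*x + 1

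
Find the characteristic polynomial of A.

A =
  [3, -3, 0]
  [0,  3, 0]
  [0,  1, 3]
x^3 - 9*x^2 + 27*x - 27

Expanding det(x·I − A) (e.g. by cofactor expansion or by noting that A is similar to its Jordan form J, which has the same characteristic polynomial as A) gives
  χ_A(x) = x^3 - 9*x^2 + 27*x - 27
which factors as (x - 3)^3. The eigenvalues (with algebraic multiplicities) are λ = 3 with multiplicity 3.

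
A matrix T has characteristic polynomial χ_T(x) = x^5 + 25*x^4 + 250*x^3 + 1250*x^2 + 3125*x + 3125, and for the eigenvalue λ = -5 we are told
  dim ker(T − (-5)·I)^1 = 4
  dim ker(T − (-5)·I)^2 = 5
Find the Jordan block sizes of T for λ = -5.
Block sizes for λ = -5: [2, 1, 1, 1]

From the dimensions of kernels of powers, the number of Jordan blocks of size at least j is d_j − d_{j−1} where d_j = dim ker(N^j) (with d_0 = 0). Computing the differences gives [4, 1].
The number of blocks of size exactly k is (#blocks of size ≥ k) − (#blocks of size ≥ k + 1), so the partition is: 3 block(s) of size 1, 1 block(s) of size 2.
In nonincreasing order the block sizes are [2, 1, 1, 1].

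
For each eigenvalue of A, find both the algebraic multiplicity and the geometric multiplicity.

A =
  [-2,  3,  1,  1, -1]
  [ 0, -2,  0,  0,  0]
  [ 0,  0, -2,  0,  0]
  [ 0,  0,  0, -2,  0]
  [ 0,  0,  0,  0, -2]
λ = -2: alg = 5, geom = 4

Step 1 — factor the characteristic polynomial to read off the algebraic multiplicities:
  χ_A(x) = (x + 2)^5

Step 2 — compute geometric multiplicities via the rank-nullity identity g(λ) = n − rank(A − λI):
  rank(A − (-2)·I) = 1, so dim ker(A − (-2)·I) = n − 1 = 4

Summary:
  λ = -2: algebraic multiplicity = 5, geometric multiplicity = 4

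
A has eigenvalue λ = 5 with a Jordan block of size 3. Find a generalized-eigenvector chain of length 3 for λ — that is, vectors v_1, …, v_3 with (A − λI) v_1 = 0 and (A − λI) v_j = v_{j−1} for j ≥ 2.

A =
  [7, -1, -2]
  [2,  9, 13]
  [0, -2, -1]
A Jordan chain for λ = 5 of length 3:
v_1 = (2, 12, -4)ᵀ
v_2 = (2, 2, 0)ᵀ
v_3 = (1, 0, 0)ᵀ

Let N = A − (5)·I. We want v_3 with N^3 v_3 = 0 but N^2 v_3 ≠ 0; then v_{j-1} := N · v_j for j = 3, …, 2.

Pick v_3 = (1, 0, 0)ᵀ.
Then v_2 = N · v_3 = (2, 2, 0)ᵀ.
Then v_1 = N · v_2 = (2, 12, -4)ᵀ.

Sanity check: (A − (5)·I) v_1 = (0, 0, 0)ᵀ = 0. ✓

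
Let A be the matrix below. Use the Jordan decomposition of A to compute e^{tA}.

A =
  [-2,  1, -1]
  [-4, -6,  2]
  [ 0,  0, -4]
e^{tA} =
  [2*t*exp(-4*t) + exp(-4*t), t*exp(-4*t), -t*exp(-4*t)]
  [-4*t*exp(-4*t), -2*t*exp(-4*t) + exp(-4*t), 2*t*exp(-4*t)]
  [0, 0, exp(-4*t)]

Strategy: write A = P · J · P⁻¹ where J is a Jordan canonical form, so e^{tA} = P · e^{tJ} · P⁻¹, and e^{tJ} can be computed block-by-block.

A has Jordan form
J =
  [-4,  1,  0]
  [ 0, -4,  0]
  [ 0,  0, -4]
(up to reordering of blocks).

Per-block formulas:
  For a 1×1 block at λ = -4: exp(t · [-4]) = [e^(-4t)].
  For a 2×2 Jordan block J_2(-4): exp(t · J_2(-4)) = e^(-4t)·(I + t·N), where N is the 2×2 nilpotent shift.

After assembling e^{tJ} and conjugating by P, we get:

e^{tA} =
  [2*t*exp(-4*t) + exp(-4*t), t*exp(-4*t), -t*exp(-4*t)]
  [-4*t*exp(-4*t), -2*t*exp(-4*t) + exp(-4*t), 2*t*exp(-4*t)]
  [0, 0, exp(-4*t)]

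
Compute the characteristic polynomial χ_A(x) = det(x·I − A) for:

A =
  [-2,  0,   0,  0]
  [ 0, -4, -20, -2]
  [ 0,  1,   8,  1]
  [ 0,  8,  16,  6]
x^4 - 8*x^3 - 8*x^2 + 96*x + 144

Expanding det(x·I − A) (e.g. by cofactor expansion or by noting that A is similar to its Jordan form J, which has the same characteristic polynomial as A) gives
  χ_A(x) = x^4 - 8*x^3 - 8*x^2 + 96*x + 144
which factors as (x - 6)^2*(x + 2)^2. The eigenvalues (with algebraic multiplicities) are λ = -2 with multiplicity 2, λ = 6 with multiplicity 2.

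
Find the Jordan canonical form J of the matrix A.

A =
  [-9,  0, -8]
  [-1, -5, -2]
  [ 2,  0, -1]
J_2(-5) ⊕ J_1(-5)

The characteristic polynomial is
  det(x·I − A) = x^3 + 15*x^2 + 75*x + 125 = (x + 5)^3

Eigenvalues and multiplicities (the geometric multiplicity of λ is n − rank(A − λI), which equals the number of Jordan blocks for λ):
  λ = -5: algebraic multiplicity = 3, geometric multiplicity = 2

Determining the block sizes for each eigenvalue:
  λ = -5: 2 blocks summing to 3 forces exactly one block of size 2 and the rest size 1 → block sizes [2, 1]

Assembling the blocks gives a Jordan form
J =
  [-5,  1,  0]
  [ 0, -5,  0]
  [ 0,  0, -5]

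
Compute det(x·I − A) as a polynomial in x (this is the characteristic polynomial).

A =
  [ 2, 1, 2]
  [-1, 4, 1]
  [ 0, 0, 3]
x^3 - 9*x^2 + 27*x - 27

Expanding det(x·I − A) (e.g. by cofactor expansion or by noting that A is similar to its Jordan form J, which has the same characteristic polynomial as A) gives
  χ_A(x) = x^3 - 9*x^2 + 27*x - 27
which factors as (x - 3)^3. The eigenvalues (with algebraic multiplicities) are λ = 3 with multiplicity 3.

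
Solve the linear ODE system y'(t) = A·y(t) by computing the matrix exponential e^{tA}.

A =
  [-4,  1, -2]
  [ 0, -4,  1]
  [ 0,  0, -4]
e^{tA} =
  [exp(-4*t), t*exp(-4*t), t^2*exp(-4*t)/2 - 2*t*exp(-4*t)]
  [0, exp(-4*t), t*exp(-4*t)]
  [0, 0, exp(-4*t)]

Strategy: write A = P · J · P⁻¹ where J is a Jordan canonical form, so e^{tA} = P · e^{tJ} · P⁻¹, and e^{tJ} can be computed block-by-block.

A has Jordan form
J =
  [-4,  1,  0]
  [ 0, -4,  1]
  [ 0,  0, -4]
(up to reordering of blocks).

Per-block formulas:
  For a 3×3 Jordan block J_3(-4): exp(t · J_3(-4)) = e^(-4t)·(I + t·N + (t^2/2)·N^2), where N is the 3×3 nilpotent shift.

After assembling e^{tJ} and conjugating by P, we get:

e^{tA} =
  [exp(-4*t), t*exp(-4*t), t^2*exp(-4*t)/2 - 2*t*exp(-4*t)]
  [0, exp(-4*t), t*exp(-4*t)]
  [0, 0, exp(-4*t)]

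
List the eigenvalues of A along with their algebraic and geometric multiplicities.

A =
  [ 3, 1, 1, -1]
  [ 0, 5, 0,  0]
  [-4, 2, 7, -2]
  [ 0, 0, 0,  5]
λ = 5: alg = 4, geom = 3

Step 1 — factor the characteristic polynomial to read off the algebraic multiplicities:
  χ_A(x) = (x - 5)^4

Step 2 — compute geometric multiplicities via the rank-nullity identity g(λ) = n − rank(A − λI):
  rank(A − (5)·I) = 1, so dim ker(A − (5)·I) = n − 1 = 3

Summary:
  λ = 5: algebraic multiplicity = 4, geometric multiplicity = 3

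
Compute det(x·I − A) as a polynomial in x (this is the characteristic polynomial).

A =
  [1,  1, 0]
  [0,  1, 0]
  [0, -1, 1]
x^3 - 3*x^2 + 3*x - 1

Expanding det(x·I − A) (e.g. by cofactor expansion or by noting that A is similar to its Jordan form J, which has the same characteristic polynomial as A) gives
  χ_A(x) = x^3 - 3*x^2 + 3*x - 1
which factors as (x - 1)^3. The eigenvalues (with algebraic multiplicities) are λ = 1 with multiplicity 3.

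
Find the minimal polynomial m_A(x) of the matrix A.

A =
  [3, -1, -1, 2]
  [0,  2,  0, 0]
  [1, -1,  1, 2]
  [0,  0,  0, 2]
x^2 - 4*x + 4

The characteristic polynomial is χ_A(x) = (x - 2)^4, so the eigenvalues are known. The minimal polynomial is
  m_A(x) = Π_λ (x − λ)^{k_λ}
where k_λ is the size of the *largest* Jordan block for λ (equivalently, the smallest k with (A − λI)^k v = 0 for every generalised eigenvector v of λ).

  λ = 2: largest Jordan block has size 2, contributing (x − 2)^2

So m_A(x) = (x - 2)^2 = x^2 - 4*x + 4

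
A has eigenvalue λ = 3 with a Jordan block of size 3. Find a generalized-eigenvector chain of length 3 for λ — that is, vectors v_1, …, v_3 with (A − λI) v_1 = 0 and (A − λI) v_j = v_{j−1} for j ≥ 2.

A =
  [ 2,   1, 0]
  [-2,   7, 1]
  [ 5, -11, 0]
A Jordan chain for λ = 3 of length 3:
v_1 = (-1, -1, 2)ᵀ
v_2 = (-1, -2, 5)ᵀ
v_3 = (1, 0, 0)ᵀ

Let N = A − (3)·I. We want v_3 with N^3 v_3 = 0 but N^2 v_3 ≠ 0; then v_{j-1} := N · v_j for j = 3, …, 2.

Pick v_3 = (1, 0, 0)ᵀ.
Then v_2 = N · v_3 = (-1, -2, 5)ᵀ.
Then v_1 = N · v_2 = (-1, -1, 2)ᵀ.

Sanity check: (A − (3)·I) v_1 = (0, 0, 0)ᵀ = 0. ✓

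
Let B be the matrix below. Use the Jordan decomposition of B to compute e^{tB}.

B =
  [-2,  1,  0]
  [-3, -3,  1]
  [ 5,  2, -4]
e^{tB} =
  [-t^2*exp(-3*t) + t*exp(-3*t) + exp(-3*t), t^2*exp(-3*t)/2 + t*exp(-3*t), t^2*exp(-3*t)/2]
  [t^2*exp(-3*t) - 3*t*exp(-3*t), -t^2*exp(-3*t)/2 + exp(-3*t), -t^2*exp(-3*t)/2 + t*exp(-3*t)]
  [-3*t^2*exp(-3*t) + 5*t*exp(-3*t), 3*t^2*exp(-3*t)/2 + 2*t*exp(-3*t), 3*t^2*exp(-3*t)/2 - t*exp(-3*t) + exp(-3*t)]

Strategy: write B = P · J · P⁻¹ where J is a Jordan canonical form, so e^{tB} = P · e^{tJ} · P⁻¹, and e^{tJ} can be computed block-by-block.

B has Jordan form
J =
  [-3,  1,  0]
  [ 0, -3,  1]
  [ 0,  0, -3]
(up to reordering of blocks).

Per-block formulas:
  For a 3×3 Jordan block J_3(-3): exp(t · J_3(-3)) = e^(-3t)·(I + t·N + (t^2/2)·N^2), where N is the 3×3 nilpotent shift.

After assembling e^{tJ} and conjugating by P, we get:

e^{tB} =
  [-t^2*exp(-3*t) + t*exp(-3*t) + exp(-3*t), t^2*exp(-3*t)/2 + t*exp(-3*t), t^2*exp(-3*t)/2]
  [t^2*exp(-3*t) - 3*t*exp(-3*t), -t^2*exp(-3*t)/2 + exp(-3*t), -t^2*exp(-3*t)/2 + t*exp(-3*t)]
  [-3*t^2*exp(-3*t) + 5*t*exp(-3*t), 3*t^2*exp(-3*t)/2 + 2*t*exp(-3*t), 3*t^2*exp(-3*t)/2 - t*exp(-3*t) + exp(-3*t)]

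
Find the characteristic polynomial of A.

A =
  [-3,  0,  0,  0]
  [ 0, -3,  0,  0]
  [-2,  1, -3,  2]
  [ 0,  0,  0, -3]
x^4 + 12*x^3 + 54*x^2 + 108*x + 81

Expanding det(x·I − A) (e.g. by cofactor expansion or by noting that A is similar to its Jordan form J, which has the same characteristic polynomial as A) gives
  χ_A(x) = x^4 + 12*x^3 + 54*x^2 + 108*x + 81
which factors as (x + 3)^4. The eigenvalues (with algebraic multiplicities) are λ = -3 with multiplicity 4.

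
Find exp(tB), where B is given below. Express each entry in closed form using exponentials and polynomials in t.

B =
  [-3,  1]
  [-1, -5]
e^{tB} =
  [t*exp(-4*t) + exp(-4*t), t*exp(-4*t)]
  [-t*exp(-4*t), -t*exp(-4*t) + exp(-4*t)]

Strategy: write B = P · J · P⁻¹ where J is a Jordan canonical form, so e^{tB} = P · e^{tJ} · P⁻¹, and e^{tJ} can be computed block-by-block.

B has Jordan form
J =
  [-4,  1]
  [ 0, -4]
(up to reordering of blocks).

Per-block formulas:
  For a 2×2 Jordan block J_2(-4): exp(t · J_2(-4)) = e^(-4t)·(I + t·N), where N is the 2×2 nilpotent shift.

After assembling e^{tJ} and conjugating by P, we get:

e^{tB} =
  [t*exp(-4*t) + exp(-4*t), t*exp(-4*t)]
  [-t*exp(-4*t), -t*exp(-4*t) + exp(-4*t)]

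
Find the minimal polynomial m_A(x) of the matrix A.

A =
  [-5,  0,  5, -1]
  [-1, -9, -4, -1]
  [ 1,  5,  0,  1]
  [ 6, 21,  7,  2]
x^4 + 12*x^3 + 52*x^2 + 96*x + 64

The characteristic polynomial is χ_A(x) = (x + 2)^2*(x + 4)^2, so the eigenvalues are known. The minimal polynomial is
  m_A(x) = Π_λ (x − λ)^{k_λ}
where k_λ is the size of the *largest* Jordan block for λ (equivalently, the smallest k with (A − λI)^k v = 0 for every generalised eigenvector v of λ).

  λ = -4: largest Jordan block has size 2, contributing (x + 4)^2
  λ = -2: largest Jordan block has size 2, contributing (x + 2)^2

So m_A(x) = (x + 2)^2*(x + 4)^2 = x^4 + 12*x^3 + 52*x^2 + 96*x + 64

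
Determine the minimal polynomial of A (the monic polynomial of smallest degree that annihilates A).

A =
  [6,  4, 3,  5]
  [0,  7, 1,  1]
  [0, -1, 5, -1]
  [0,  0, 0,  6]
x^3 - 18*x^2 + 108*x - 216

The characteristic polynomial is χ_A(x) = (x - 6)^4, so the eigenvalues are known. The minimal polynomial is
  m_A(x) = Π_λ (x − λ)^{k_λ}
where k_λ is the size of the *largest* Jordan block for λ (equivalently, the smallest k with (A − λI)^k v = 0 for every generalised eigenvector v of λ).

  λ = 6: largest Jordan block has size 3, contributing (x − 6)^3

So m_A(x) = (x - 6)^3 = x^3 - 18*x^2 + 108*x - 216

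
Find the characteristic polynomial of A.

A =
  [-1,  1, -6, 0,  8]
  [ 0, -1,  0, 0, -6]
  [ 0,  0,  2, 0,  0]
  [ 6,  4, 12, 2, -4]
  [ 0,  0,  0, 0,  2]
x^5 - 4*x^4 + x^3 + 10*x^2 - 4*x - 8

Expanding det(x·I − A) (e.g. by cofactor expansion or by noting that A is similar to its Jordan form J, which has the same characteristic polynomial as A) gives
  χ_A(x) = x^5 - 4*x^4 + x^3 + 10*x^2 - 4*x - 8
which factors as (x - 2)^3*(x + 1)^2. The eigenvalues (with algebraic multiplicities) are λ = -1 with multiplicity 2, λ = 2 with multiplicity 3.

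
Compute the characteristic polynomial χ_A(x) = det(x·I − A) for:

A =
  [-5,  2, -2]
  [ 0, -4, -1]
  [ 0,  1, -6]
x^3 + 15*x^2 + 75*x + 125

Expanding det(x·I − A) (e.g. by cofactor expansion or by noting that A is similar to its Jordan form J, which has the same characteristic polynomial as A) gives
  χ_A(x) = x^3 + 15*x^2 + 75*x + 125
which factors as (x + 5)^3. The eigenvalues (with algebraic multiplicities) are λ = -5 with multiplicity 3.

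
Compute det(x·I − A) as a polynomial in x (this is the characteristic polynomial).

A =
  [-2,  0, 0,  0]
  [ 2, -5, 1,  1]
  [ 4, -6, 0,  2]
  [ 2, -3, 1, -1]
x^4 + 8*x^3 + 24*x^2 + 32*x + 16

Expanding det(x·I − A) (e.g. by cofactor expansion or by noting that A is similar to its Jordan form J, which has the same characteristic polynomial as A) gives
  χ_A(x) = x^4 + 8*x^3 + 24*x^2 + 32*x + 16
which factors as (x + 2)^4. The eigenvalues (with algebraic multiplicities) are λ = -2 with multiplicity 4.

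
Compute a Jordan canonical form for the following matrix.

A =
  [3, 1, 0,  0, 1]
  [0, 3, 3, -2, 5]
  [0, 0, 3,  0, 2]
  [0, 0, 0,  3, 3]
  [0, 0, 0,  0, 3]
J_3(3) ⊕ J_2(3)

The characteristic polynomial is
  det(x·I − A) = x^5 - 15*x^4 + 90*x^3 - 270*x^2 + 405*x - 243 = (x - 3)^5

Eigenvalues and multiplicities (the geometric multiplicity of λ is n − rank(A − λI), which equals the number of Jordan blocks for λ):
  λ = 3: algebraic multiplicity = 5, geometric multiplicity = 2

Determining the block sizes for each eigenvalue:
  λ = 3: with am = 5 and gm = 2, the partition is not yet determined (e.g. several partitions of 5 into 2 parts exist). Let N = A − (3)·I. Computing rank(N^1) = 3, rank(N^2) = 1, rank(N^3) = 0; the number of blocks of size ≥ j is rank(N^{j−1}) − rank(N^j), giving [2, 2, 1]. So we have 1 block(s) of size 3, 1 block(s) of size 2 → block sizes [3, 2]

Assembling the blocks gives a Jordan form
J =
  [3, 1, 0, 0, 0]
  [0, 3, 1, 0, 0]
  [0, 0, 3, 0, 0]
  [0, 0, 0, 3, 1]
  [0, 0, 0, 0, 3]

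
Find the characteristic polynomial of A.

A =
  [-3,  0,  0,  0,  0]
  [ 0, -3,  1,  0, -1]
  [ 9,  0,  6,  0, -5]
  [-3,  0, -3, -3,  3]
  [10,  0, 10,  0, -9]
x^5 + 12*x^4 + 50*x^3 + 72*x^2 - 27*x - 108

Expanding det(x·I − A) (e.g. by cofactor expansion or by noting that A is similar to its Jordan form J, which has the same characteristic polynomial as A) gives
  χ_A(x) = x^5 + 12*x^4 + 50*x^3 + 72*x^2 - 27*x - 108
which factors as (x - 1)*(x + 3)^3*(x + 4). The eigenvalues (with algebraic multiplicities) are λ = -4 with multiplicity 1, λ = -3 with multiplicity 3, λ = 1 with multiplicity 1.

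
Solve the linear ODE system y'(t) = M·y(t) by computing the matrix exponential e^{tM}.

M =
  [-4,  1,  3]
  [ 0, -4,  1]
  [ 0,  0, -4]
e^{tM} =
  [exp(-4*t), t*exp(-4*t), t^2*exp(-4*t)/2 + 3*t*exp(-4*t)]
  [0, exp(-4*t), t*exp(-4*t)]
  [0, 0, exp(-4*t)]

Strategy: write M = P · J · P⁻¹ where J is a Jordan canonical form, so e^{tM} = P · e^{tJ} · P⁻¹, and e^{tJ} can be computed block-by-block.

M has Jordan form
J =
  [-4,  1,  0]
  [ 0, -4,  1]
  [ 0,  0, -4]
(up to reordering of blocks).

Per-block formulas:
  For a 3×3 Jordan block J_3(-4): exp(t · J_3(-4)) = e^(-4t)·(I + t·N + (t^2/2)·N^2), where N is the 3×3 nilpotent shift.

After assembling e^{tJ} and conjugating by P, we get:

e^{tM} =
  [exp(-4*t), t*exp(-4*t), t^2*exp(-4*t)/2 + 3*t*exp(-4*t)]
  [0, exp(-4*t), t*exp(-4*t)]
  [0, 0, exp(-4*t)]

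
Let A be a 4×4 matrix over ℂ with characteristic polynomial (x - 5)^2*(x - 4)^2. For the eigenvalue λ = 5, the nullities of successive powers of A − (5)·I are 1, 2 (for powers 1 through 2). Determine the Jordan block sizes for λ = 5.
Block sizes for λ = 5: [2]

From the dimensions of kernels of powers, the number of Jordan blocks of size at least j is d_j − d_{j−1} where d_j = dim ker(N^j) (with d_0 = 0). Computing the differences gives [1, 1].
The number of blocks of size exactly k is (#blocks of size ≥ k) − (#blocks of size ≥ k + 1), so the partition is: 1 block(s) of size 2.
In nonincreasing order the block sizes are [2].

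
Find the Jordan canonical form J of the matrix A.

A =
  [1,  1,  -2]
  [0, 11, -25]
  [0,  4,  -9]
J_3(1)

The characteristic polynomial is
  det(x·I − A) = x^3 - 3*x^2 + 3*x - 1 = (x - 1)^3

Eigenvalues and multiplicities (the geometric multiplicity of λ is n − rank(A − λI), which equals the number of Jordan blocks for λ):
  λ = 1: algebraic multiplicity = 3, geometric multiplicity = 1

Determining the block sizes for each eigenvalue:
  λ = 1: one block (gm = 1), so the single block has size am = 3 → block sizes [3]

Assembling the blocks gives a Jordan form
J =
  [1, 1, 0]
  [0, 1, 1]
  [0, 0, 1]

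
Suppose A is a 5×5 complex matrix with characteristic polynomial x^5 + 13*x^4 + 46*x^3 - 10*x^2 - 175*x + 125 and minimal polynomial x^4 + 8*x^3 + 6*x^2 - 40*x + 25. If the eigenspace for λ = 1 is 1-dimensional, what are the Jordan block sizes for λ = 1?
Block sizes for λ = 1: [2]

Step 1 — from the characteristic polynomial, algebraic multiplicity of λ = 1 is 2. From dim ker(A − (1)·I) = 1, there are exactly 1 Jordan blocks for λ = 1.
Step 2 — from the minimal polynomial, the factor (x − 1)^2 tells us the largest block for λ = 1 has size 2.
Step 3 — with total size 2, 1 blocks, and largest block 2, the block sizes (in nonincreasing order) are [2].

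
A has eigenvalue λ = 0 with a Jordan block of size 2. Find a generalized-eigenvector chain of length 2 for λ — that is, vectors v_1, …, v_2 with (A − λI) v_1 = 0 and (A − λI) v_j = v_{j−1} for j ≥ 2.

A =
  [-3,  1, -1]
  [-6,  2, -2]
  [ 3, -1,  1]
A Jordan chain for λ = 0 of length 2:
v_1 = (-3, -6, 3)ᵀ
v_2 = (1, 0, 0)ᵀ

Let N = A − (0)·I. We want v_2 with N^2 v_2 = 0 but N^1 v_2 ≠ 0; then v_{j-1} := N · v_j for j = 2, …, 2.

Pick v_2 = (1, 0, 0)ᵀ.
Then v_1 = N · v_2 = (-3, -6, 3)ᵀ.

Sanity check: (A − (0)·I) v_1 = (0, 0, 0)ᵀ = 0. ✓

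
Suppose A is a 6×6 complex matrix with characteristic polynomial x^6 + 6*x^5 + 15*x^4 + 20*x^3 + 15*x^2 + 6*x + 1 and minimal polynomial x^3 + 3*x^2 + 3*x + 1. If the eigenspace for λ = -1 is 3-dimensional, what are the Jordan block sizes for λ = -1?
Block sizes for λ = -1: [3, 2, 1]

Step 1 — from the characteristic polynomial, algebraic multiplicity of λ = -1 is 6. From dim ker(A − (-1)·I) = 3, there are exactly 3 Jordan blocks for λ = -1.
Step 2 — from the minimal polynomial, the factor (x + 1)^3 tells us the largest block for λ = -1 has size 3.
Step 3 — with total size 6, 3 blocks, and largest block 3, the block sizes (in nonincreasing order) are [3, 2, 1].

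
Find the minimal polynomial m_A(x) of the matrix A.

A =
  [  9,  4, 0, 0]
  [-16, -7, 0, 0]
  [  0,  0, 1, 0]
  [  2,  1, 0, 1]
x^2 - 2*x + 1

The characteristic polynomial is χ_A(x) = (x - 1)^4, so the eigenvalues are known. The minimal polynomial is
  m_A(x) = Π_λ (x − λ)^{k_λ}
where k_λ is the size of the *largest* Jordan block for λ (equivalently, the smallest k with (A − λI)^k v = 0 for every generalised eigenvector v of λ).

  λ = 1: largest Jordan block has size 2, contributing (x − 1)^2

So m_A(x) = (x - 1)^2 = x^2 - 2*x + 1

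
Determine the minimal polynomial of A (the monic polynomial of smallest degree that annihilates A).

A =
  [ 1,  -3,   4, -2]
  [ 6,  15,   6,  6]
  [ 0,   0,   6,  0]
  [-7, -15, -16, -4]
x^3 - 12*x^2 + 45*x - 54

The characteristic polynomial is χ_A(x) = (x - 6)^2*(x - 3)^2, so the eigenvalues are known. The minimal polynomial is
  m_A(x) = Π_λ (x − λ)^{k_λ}
where k_λ is the size of the *largest* Jordan block for λ (equivalently, the smallest k with (A − λI)^k v = 0 for every generalised eigenvector v of λ).

  λ = 3: largest Jordan block has size 2, contributing (x − 3)^2
  λ = 6: largest Jordan block has size 1, contributing (x − 6)

So m_A(x) = (x - 6)*(x - 3)^2 = x^3 - 12*x^2 + 45*x - 54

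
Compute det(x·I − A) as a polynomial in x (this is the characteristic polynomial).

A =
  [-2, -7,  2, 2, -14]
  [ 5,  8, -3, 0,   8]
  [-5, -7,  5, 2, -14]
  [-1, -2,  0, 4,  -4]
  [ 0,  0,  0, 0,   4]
x^5 - 19*x^4 + 144*x^3 - 544*x^2 + 1024*x - 768

Expanding det(x·I − A) (e.g. by cofactor expansion or by noting that A is similar to its Jordan form J, which has the same characteristic polynomial as A) gives
  χ_A(x) = x^5 - 19*x^4 + 144*x^3 - 544*x^2 + 1024*x - 768
which factors as (x - 4)^4*(x - 3). The eigenvalues (with algebraic multiplicities) are λ = 3 with multiplicity 1, λ = 4 with multiplicity 4.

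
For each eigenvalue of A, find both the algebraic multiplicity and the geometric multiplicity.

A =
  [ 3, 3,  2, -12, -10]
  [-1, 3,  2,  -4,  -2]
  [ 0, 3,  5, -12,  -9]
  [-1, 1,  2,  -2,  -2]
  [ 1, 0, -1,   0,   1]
λ = 2: alg = 5, geom = 3

Step 1 — factor the characteristic polynomial to read off the algebraic multiplicities:
  χ_A(x) = (x - 2)^5

Step 2 — compute geometric multiplicities via the rank-nullity identity g(λ) = n − rank(A − λI):
  rank(A − (2)·I) = 2, so dim ker(A − (2)·I) = n − 2 = 3

Summary:
  λ = 2: algebraic multiplicity = 5, geometric multiplicity = 3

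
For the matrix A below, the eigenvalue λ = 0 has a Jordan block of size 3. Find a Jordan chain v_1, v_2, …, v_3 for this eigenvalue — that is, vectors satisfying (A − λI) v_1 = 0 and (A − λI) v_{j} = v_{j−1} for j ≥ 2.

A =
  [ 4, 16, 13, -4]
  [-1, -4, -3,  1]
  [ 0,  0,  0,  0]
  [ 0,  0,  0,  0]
A Jordan chain for λ = 0 of length 3:
v_1 = (4, -1, 0, 0)ᵀ
v_2 = (13, -3, 0, 0)ᵀ
v_3 = (0, 0, 1, 0)ᵀ

Let N = A − (0)·I. We want v_3 with N^3 v_3 = 0 but N^2 v_3 ≠ 0; then v_{j-1} := N · v_j for j = 3, …, 2.

Pick v_3 = (0, 0, 1, 0)ᵀ.
Then v_2 = N · v_3 = (13, -3, 0, 0)ᵀ.
Then v_1 = N · v_2 = (4, -1, 0, 0)ᵀ.

Sanity check: (A − (0)·I) v_1 = (0, 0, 0, 0)ᵀ = 0. ✓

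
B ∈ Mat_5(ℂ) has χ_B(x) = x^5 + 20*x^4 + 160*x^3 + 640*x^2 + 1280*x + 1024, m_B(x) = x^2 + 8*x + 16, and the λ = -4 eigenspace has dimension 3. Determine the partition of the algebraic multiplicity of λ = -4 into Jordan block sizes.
Block sizes for λ = -4: [2, 2, 1]

Step 1 — from the characteristic polynomial, algebraic multiplicity of λ = -4 is 5. From dim ker(B − (-4)·I) = 3, there are exactly 3 Jordan blocks for λ = -4.
Step 2 — from the minimal polynomial, the factor (x + 4)^2 tells us the largest block for λ = -4 has size 2.
Step 3 — with total size 5, 3 blocks, and largest block 2, the block sizes (in nonincreasing order) are [2, 2, 1].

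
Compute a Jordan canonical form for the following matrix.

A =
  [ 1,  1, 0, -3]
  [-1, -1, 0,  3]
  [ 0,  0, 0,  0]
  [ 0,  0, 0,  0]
J_2(0) ⊕ J_1(0) ⊕ J_1(0)

The characteristic polynomial is
  det(x·I − A) = x^4

Eigenvalues and multiplicities (the geometric multiplicity of λ is n − rank(A − λI), which equals the number of Jordan blocks for λ):
  λ = 0: algebraic multiplicity = 4, geometric multiplicity = 3

Determining the block sizes for each eigenvalue:
  λ = 0: 3 blocks summing to 4 forces exactly one block of size 2 and the rest size 1 → block sizes [2, 1, 1]

Assembling the blocks gives a Jordan form
J =
  [0, 1, 0, 0]
  [0, 0, 0, 0]
  [0, 0, 0, 0]
  [0, 0, 0, 0]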